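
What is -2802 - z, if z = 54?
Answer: -2856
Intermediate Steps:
-2802 - z = -2802 - 1*54 = -2802 - 54 = -2856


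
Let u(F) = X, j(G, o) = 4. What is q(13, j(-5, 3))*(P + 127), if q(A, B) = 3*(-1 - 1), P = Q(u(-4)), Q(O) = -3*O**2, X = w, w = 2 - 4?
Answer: -690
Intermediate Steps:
w = -2
X = -2
u(F) = -2
P = -12 (P = -3*(-2)**2 = -3*4 = -12)
q(A, B) = -6 (q(A, B) = 3*(-2) = -6)
q(13, j(-5, 3))*(P + 127) = -6*(-12 + 127) = -6*115 = -690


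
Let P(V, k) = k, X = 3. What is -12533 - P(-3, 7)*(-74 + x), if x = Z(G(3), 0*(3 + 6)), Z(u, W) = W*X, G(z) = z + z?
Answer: -12015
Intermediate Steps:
G(z) = 2*z
Z(u, W) = 3*W (Z(u, W) = W*3 = 3*W)
x = 0 (x = 3*(0*(3 + 6)) = 3*(0*9) = 3*0 = 0)
-12533 - P(-3, 7)*(-74 + x) = -12533 - 7*(-74 + 0) = -12533 - 7*(-74) = -12533 - 1*(-518) = -12533 + 518 = -12015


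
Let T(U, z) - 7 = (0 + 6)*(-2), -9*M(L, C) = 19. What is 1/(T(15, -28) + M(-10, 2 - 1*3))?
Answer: -9/64 ≈ -0.14063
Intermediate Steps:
M(L, C) = -19/9 (M(L, C) = -⅑*19 = -19/9)
T(U, z) = -5 (T(U, z) = 7 + (0 + 6)*(-2) = 7 + 6*(-2) = 7 - 12 = -5)
1/(T(15, -28) + M(-10, 2 - 1*3)) = 1/(-5 - 19/9) = 1/(-64/9) = -9/64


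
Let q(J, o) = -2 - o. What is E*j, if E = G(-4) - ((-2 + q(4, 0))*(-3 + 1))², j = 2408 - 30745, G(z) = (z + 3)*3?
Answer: 1898579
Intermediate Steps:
G(z) = 9 + 3*z (G(z) = (3 + z)*3 = 9 + 3*z)
j = -28337
E = -67 (E = (9 + 3*(-4)) - ((-2 + (-2 - 1*0))*(-3 + 1))² = (9 - 12) - ((-2 + (-2 + 0))*(-2))² = -3 - ((-2 - 2)*(-2))² = -3 - (-4*(-2))² = -3 - 1*8² = -3 - 1*64 = -3 - 64 = -67)
E*j = -67*(-28337) = 1898579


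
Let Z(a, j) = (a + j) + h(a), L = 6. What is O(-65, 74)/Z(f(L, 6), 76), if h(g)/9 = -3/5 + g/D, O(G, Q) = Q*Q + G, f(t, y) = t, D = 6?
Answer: 27055/428 ≈ 63.213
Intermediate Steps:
O(G, Q) = G + Q² (O(G, Q) = Q² + G = G + Q²)
h(g) = -27/5 + 3*g/2 (h(g) = 9*(-3/5 + g/6) = 9*(-3*⅕ + g*(⅙)) = 9*(-⅗ + g/6) = -27/5 + 3*g/2)
Z(a, j) = -27/5 + j + 5*a/2 (Z(a, j) = (a + j) + (-27/5 + 3*a/2) = -27/5 + j + 5*a/2)
O(-65, 74)/Z(f(L, 6), 76) = (-65 + 74²)/(-27/5 + 76 + (5/2)*6) = (-65 + 5476)/(-27/5 + 76 + 15) = 5411/(428/5) = 5411*(5/428) = 27055/428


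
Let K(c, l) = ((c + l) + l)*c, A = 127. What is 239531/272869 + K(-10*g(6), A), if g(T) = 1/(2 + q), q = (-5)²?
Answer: -18511451021/198921501 ≈ -93.059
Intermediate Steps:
q = 25
g(T) = 1/27 (g(T) = 1/(2 + 25) = 1/27)
K(c, l) = c*(c + 2*l) (K(c, l) = (c + 2*l)*c = c*(c + 2*l))
239531/272869 + K(-10*g(6), A) = 239531/272869 + (-10*1/27)*(-10*1/27 + 2*127) = 239531*(1/272869) - 10*(-10/27 + 254)/27 = 239531/272869 - 10/27*6848/27 = 239531/272869 - 68480/729 = -18511451021/198921501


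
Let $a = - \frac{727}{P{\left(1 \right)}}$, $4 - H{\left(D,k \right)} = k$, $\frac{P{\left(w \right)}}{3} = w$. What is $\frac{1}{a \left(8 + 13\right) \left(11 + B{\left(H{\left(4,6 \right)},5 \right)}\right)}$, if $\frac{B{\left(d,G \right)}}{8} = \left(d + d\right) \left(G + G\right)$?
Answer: $\frac{1}{1572501} \approx 6.3593 \cdot 10^{-7}$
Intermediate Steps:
$P{\left(w \right)} = 3 w$
$H{\left(D,k \right)} = 4 - k$
$B{\left(d,G \right)} = 32 G d$ ($B{\left(d,G \right)} = 8 \left(d + d\right) \left(G + G\right) = 8 \cdot 2 d 2 G = 8 \cdot 4 G d = 32 G d$)
$a = - \frac{727}{3}$ ($a = - \frac{727}{3 \cdot 1} = - \frac{727}{3} \approx -242.33$)
$\frac{1}{a \left(8 + 13\right) \left(11 + B{\left(H{\left(4,6 \right)},5 \right)}\right)} = \frac{1}{\left(- \frac{727}{3}\right) \left(8 + 13\right) \left(11 + 32 \cdot 5 \left(4 - 6\right)\right)} = \frac{1}{\left(- \frac{727}{3}\right) 21 \left(11 + 32 \cdot 5 \left(4 - 6\right)\right)} = \frac{1}{\left(- \frac{727}{3}\right) 21 \left(11 + 32 \cdot 5 \left(-2\right)\right)} = \frac{1}{\left(- \frac{727}{3}\right) 21 \left(11 - 320\right)} = \frac{1}{\left(- \frac{727}{3}\right) 21 \left(-309\right)} = \frac{1}{\left(- \frac{727}{3}\right) \left(-6489\right)} = \frac{1}{1572501}$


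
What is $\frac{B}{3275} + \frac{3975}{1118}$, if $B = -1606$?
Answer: $\frac{11222617}{3661450} \approx 3.0651$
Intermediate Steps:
$\frac{B}{3275} + \frac{3975}{1118} = - \frac{1606}{3275} + \frac{3975}{1118} = \frac{11222617}{3661450}$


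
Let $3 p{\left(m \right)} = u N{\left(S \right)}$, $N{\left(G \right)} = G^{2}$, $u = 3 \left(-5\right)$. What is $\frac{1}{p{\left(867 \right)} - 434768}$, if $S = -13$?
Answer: $- \frac{1}{435613} \approx -2.2956 \cdot 10^{-6}$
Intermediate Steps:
$u = -15$
$p{\left(m \right)} = -845$ ($p{\left(m \right)} = \frac{\left(-15\right) \left(-13\right)^{2}}{3} = \frac{\left(-15\right) 169}{3} = \frac{1}{3} \left(-2535\right) = -845$)
$\frac{1}{p{\left(867 \right)} - 434768} = \frac{1}{-845 - 434768} = \frac{1}{-435613} = - \frac{1}{435613}$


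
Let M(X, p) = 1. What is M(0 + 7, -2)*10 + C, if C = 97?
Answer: 107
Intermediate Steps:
M(0 + 7, -2)*10 + C = 1*10 + 97 = 10 + 97 = 107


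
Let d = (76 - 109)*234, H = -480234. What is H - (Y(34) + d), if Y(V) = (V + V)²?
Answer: -477136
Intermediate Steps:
Y(V) = 4*V² (Y(V) = (2*V)² = 4*V²)
d = -7722 (d = -33*234 = -7722)
H - (Y(34) + d) = -480234 - (4*34² - 7722) = -480234 - (4*1156 - 7722) = -480234 - (4624 - 7722) = -480234 - 1*(-3098) = -480234 + 3098 = -477136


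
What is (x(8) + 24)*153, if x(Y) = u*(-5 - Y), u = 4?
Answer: -4284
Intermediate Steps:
x(Y) = -20 - 4*Y (x(Y) = 4*(-5 - Y) = -20 - 4*Y)
(x(8) + 24)*153 = ((-20 - 4*8) + 24)*153 = ((-20 - 32) + 24)*153 = (-52 + 24)*153 = -28*153 = -4284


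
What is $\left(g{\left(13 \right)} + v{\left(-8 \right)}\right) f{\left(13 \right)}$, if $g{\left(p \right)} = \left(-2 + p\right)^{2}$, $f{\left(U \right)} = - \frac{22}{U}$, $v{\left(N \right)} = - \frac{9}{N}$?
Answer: $- \frac{10747}{52} \approx -206.67$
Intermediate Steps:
$\left(g{\left(13 \right)} + v{\left(-8 \right)}\right) f{\left(13 \right)} = \left(\left(-2 + 13\right)^{2} - \frac{9}{-8}\right) \left(- \frac{22}{13}\right) = \left(11^{2} - - \frac{9}{8}\right) \left(\left(-22\right) \frac{1}{13}\right) = \left(121 + \frac{9}{8}\right) \left(- \frac{22}{13}\right) = \frac{977}{8} \left(- \frac{22}{13}\right) = - \frac{10747}{52}$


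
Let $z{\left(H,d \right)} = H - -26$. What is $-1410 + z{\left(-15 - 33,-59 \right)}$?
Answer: $-1432$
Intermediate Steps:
$z{\left(H,d \right)} = 26 + H$ ($z{\left(H,d \right)} = H + 26 = 26 + H$)
$-1410 + z{\left(-15 - 33,-59 \right)} = -1410 + \left(26 - 48\right) = -1410 - 22 = -1432$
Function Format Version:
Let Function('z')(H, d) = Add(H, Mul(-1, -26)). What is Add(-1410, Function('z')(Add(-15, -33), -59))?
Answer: -1432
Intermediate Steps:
Function('z')(H, d) = Add(26, H) (Function('z')(H, d) = Add(H, 26) = Add(26, H))
Add(-1410, Function('z')(Add(-15, -33), -59)) = Add(-1410, Add(26, Add(-15, -33))) = Add(-1410, Add(26, -48)) = Add(-1410, -22) = -1432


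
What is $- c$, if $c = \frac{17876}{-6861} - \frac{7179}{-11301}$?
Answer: $\frac{50920519}{25845387} \approx 1.9702$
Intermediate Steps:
$c = - \frac{50920519}{25845387}$ ($c = 17876 \left(- \frac{1}{6861}\right) - - \frac{2393}{3767} = - \frac{17876}{6861} + \frac{2393}{3767} = - \frac{50920519}{25845387} \approx -1.9702$)
$- c = \left(-1\right) \left(- \frac{50920519}{25845387}\right) = \frac{50920519}{25845387}$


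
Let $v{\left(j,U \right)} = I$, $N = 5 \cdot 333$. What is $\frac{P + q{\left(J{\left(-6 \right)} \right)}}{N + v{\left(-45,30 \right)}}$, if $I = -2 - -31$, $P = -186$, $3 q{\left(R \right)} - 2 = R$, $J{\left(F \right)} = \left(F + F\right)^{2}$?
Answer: $- \frac{206}{2541} \approx -0.08107$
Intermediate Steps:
$J{\left(F \right)} = 4 F^{2}$ ($J{\left(F \right)} = \left(2 F\right)^{2} = 4 F^{2}$)
$q{\left(R \right)} = \frac{2}{3} + \frac{R}{3}$
$N = 1665$
$I = 29$ ($I = -2 + 31 = 29$)
$v{\left(j,U \right)} = 29$
$\frac{P + q{\left(J{\left(-6 \right)} \right)}}{N + v{\left(-45,30 \right)}} = \frac{-186 + \left(\frac{2}{3} + \frac{4 \left(-6\right)^{2}}{3}\right)}{1665 + 29} = \frac{-186 + \left(\frac{2}{3} + \frac{4 \cdot 36}{3}\right)}{1694} = \left(-186 + \left(\frac{2}{3} + \frac{1}{3} \cdot 144\right)\right) \frac{1}{1694} = \left(-186 + \left(\frac{2}{3} + 48\right)\right) \frac{1}{1694} = \left(-186 + \frac{146}{3}\right) \frac{1}{1694} = \left(- \frac{412}{3}\right) \frac{1}{1694} = - \frac{206}{2541}$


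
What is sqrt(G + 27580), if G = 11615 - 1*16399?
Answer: 2*sqrt(5699) ≈ 150.98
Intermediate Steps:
G = -4784 (G = 11615 - 16399 = -4784)
sqrt(G + 27580) = sqrt(-4784 + 27580) = sqrt(22796) = 2*sqrt(5699)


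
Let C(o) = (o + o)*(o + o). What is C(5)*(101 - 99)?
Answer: 200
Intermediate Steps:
C(o) = 4*o**2 (C(o) = (2*o)*(2*o) = 4*o**2)
C(5)*(101 - 99) = (4*5**2)*(101 - 99) = (4*25)*2 = 100*2 = 200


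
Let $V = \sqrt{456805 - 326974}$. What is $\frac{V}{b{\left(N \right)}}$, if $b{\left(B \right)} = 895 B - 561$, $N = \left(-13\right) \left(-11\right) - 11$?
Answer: $\frac{\sqrt{129831}}{117579} \approx 0.0030645$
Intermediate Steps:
$N = 132$ ($N = 143 - 11 = 132$)
$b{\left(B \right)} = -561 + 895 B$
$V = \sqrt{129831} \approx 360.32$
$\frac{V}{b{\left(N \right)}} = \frac{\sqrt{129831}}{-561 + 895 \cdot 132} = \frac{\sqrt{129831}}{-561 + 118140} = \frac{\sqrt{129831}}{117579}$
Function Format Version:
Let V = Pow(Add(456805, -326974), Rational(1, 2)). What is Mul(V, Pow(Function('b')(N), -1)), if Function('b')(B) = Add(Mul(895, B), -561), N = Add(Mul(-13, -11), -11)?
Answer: Mul(Rational(1, 117579), Pow(129831, Rational(1, 2))) ≈ 0.0030645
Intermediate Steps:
N = 132 (N = Add(143, -11) = 132)
Function('b')(B) = Add(-561, Mul(895, B))
V = Pow(129831, Rational(1, 2)) ≈ 360.32
Mul(V, Pow(Function('b')(N), -1)) = Mul(Pow(129831, Rational(1, 2)), Pow(Add(-561, Mul(895, 132)), -1)) = Mul(Pow(129831, Rational(1, 2)), Pow(Add(-561, 118140), -1)) = Mul(Pow(129831, Rational(1, 2)), Pow(117579, -1)) = Mul(Pow(129831, Rational(1, 2)), Rational(1, 117579)) = Mul(Rational(1, 117579), Pow(129831, Rational(1, 2)))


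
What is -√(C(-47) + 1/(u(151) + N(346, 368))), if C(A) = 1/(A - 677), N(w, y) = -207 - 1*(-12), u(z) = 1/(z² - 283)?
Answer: -I*√16447057370203789/1589545258 ≈ -0.080681*I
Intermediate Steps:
u(z) = 1/(-283 + z²)
N(w, y) = -195 (N(w, y) = -207 + 12 = -195)
C(A) = 1/(-677 + A)
-√(C(-47) + 1/(u(151) + N(346, 368))) = -√(1/(-677 - 47) + 1/(1/(-283 + 151²) - 195)) = -√(1/(-724) + 1/(1/(-283 + 22801) - 195)) = -√(-1/724 + 1/(1/22518 - 195)) = -√(-1/724 + 1/(-4391009/22518)) = -√(-1/724 - 22518/4391009) = -√(-20694041/3179090516) = -I*√16447057370203789/1589545258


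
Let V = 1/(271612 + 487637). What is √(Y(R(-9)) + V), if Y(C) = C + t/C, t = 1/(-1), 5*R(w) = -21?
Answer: I*√310860773719055/8857905 ≈ 1.9905*I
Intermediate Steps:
R(w) = -21/5 (R(w) = (⅕)*(-21) = -21/5)
V = 1/759249 ≈ 1.3171e-6
t = -1
Y(C) = C - 1/C
√(Y(R(-9)) + V) = √((-21/5 - 1/(-21/5)) + 1/759249) = √((-21/5 - 1*(-5/21)) + 1/759249) = √((-21/5 + 5/21) + 1/759249) = √(-416/105 + 1/759249) = √(-105282493/26573715) = I*√310860773719055/8857905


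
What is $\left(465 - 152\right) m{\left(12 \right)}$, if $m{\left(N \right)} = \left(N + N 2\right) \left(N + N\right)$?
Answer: $270432$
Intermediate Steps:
$m{\left(N \right)} = 6 N^{2}$ ($m{\left(N \right)} = \left(N + 2 N\right) 2 N = 3 N 2 N = 6 N^{2}$)
$\left(465 - 152\right) m{\left(12 \right)} = \left(465 - 152\right) 6 \cdot 12^{2} = 313 \cdot 6 \cdot 144 = 313 \cdot 864 = 270432$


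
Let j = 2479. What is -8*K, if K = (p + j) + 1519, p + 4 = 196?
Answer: -33520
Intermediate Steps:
p = 192 (p = -4 + 196 = 192)
K = 4190 (K = (192 + 2479) + 1519 = 2671 + 1519 = 4190)
-8*K = -8*4190 = -33520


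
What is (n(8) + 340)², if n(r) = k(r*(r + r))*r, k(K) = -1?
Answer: 110224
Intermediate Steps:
n(r) = -r
(n(8) + 340)² = (-1*8 + 340)² = (-8 + 340)² = 332² = 110224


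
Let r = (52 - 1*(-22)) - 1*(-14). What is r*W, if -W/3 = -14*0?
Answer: 0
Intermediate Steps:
r = 88 (r = (52 + 22) + 14 = 74 + 14 = 88)
W = 0 (W = -(-42)*0 = -3*0 = 0)
r*W = 88*0 = 0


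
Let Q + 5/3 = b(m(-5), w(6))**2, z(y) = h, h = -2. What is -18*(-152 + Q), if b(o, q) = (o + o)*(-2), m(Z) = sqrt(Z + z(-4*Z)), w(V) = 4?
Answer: 4782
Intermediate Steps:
z(y) = -2
m(Z) = sqrt(-2 + Z) (m(Z) = sqrt(Z - 2) = sqrt(-2 + Z))
b(o, q) = -4*o (b(o, q) = (2*o)*(-2) = -4*o)
Q = -341/3 (Q = -5/3 + (-4*sqrt(-2 - 5))**2 = -5/3 + (-4*I*sqrt(7))**2 = -5/3 - 112 = -341/3 ≈ -113.67)
-18*(-152 + Q) = -18*(-152 - 341/3) = -18*(-797/3) = 4782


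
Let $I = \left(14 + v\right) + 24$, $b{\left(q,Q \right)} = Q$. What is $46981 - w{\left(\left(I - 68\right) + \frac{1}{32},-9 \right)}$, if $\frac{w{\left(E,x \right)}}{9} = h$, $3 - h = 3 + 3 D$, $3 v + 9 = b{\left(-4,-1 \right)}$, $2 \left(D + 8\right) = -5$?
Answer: $\frac{93395}{2} \approx 46698.0$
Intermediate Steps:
$D = - \frac{21}{2}$ ($D = -8 + \frac{1}{2} \left(-5\right) = -8 - \frac{5}{2} = - \frac{21}{2} \approx -10.5$)
$v = - \frac{10}{3}$ ($v = -3 + \frac{1}{3} \left(-1\right) = -3 - \frac{1}{3} = - \frac{10}{3} \approx -3.3333$)
$I = \frac{104}{3}$ ($I = \left(14 - \frac{10}{3}\right) + 24 = \frac{32}{3} + 24 = \frac{104}{3} \approx 34.667$)
$h = \frac{63}{2}$ ($h = 3 - \left(3 + 3 \left(- \frac{21}{2}\right)\right) = 3 - \left(3 - \frac{63}{2}\right) = 3 - - \frac{57}{2} = 3 + \frac{57}{2} = \frac{63}{2} \approx 31.5$)
$w{\left(E,x \right)} = \frac{567}{2}$ ($w{\left(E,x \right)} = 9 \cdot \frac{63}{2} = \frac{567}{2}$)
$46981 - w{\left(\left(I - 68\right) + \frac{1}{32},-9 \right)} = 46981 - \frac{567}{2} = \frac{93395}{2}$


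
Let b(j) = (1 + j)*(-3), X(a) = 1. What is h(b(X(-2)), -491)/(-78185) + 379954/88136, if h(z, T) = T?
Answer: 14874989133/3445456580 ≈ 4.3173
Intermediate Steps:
b(j) = -3 - 3*j
h(b(X(-2)), -491)/(-78185) + 379954/88136 = -491/(-78185) + 379954/88136 = -491*(-1/78185) + 379954*(1/88136) = 491/78185 + 189977/44068 = 14874989133/3445456580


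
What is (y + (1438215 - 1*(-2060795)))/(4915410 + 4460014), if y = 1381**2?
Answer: 5406171/9375424 ≈ 0.57663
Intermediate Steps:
y = 1907161
(y + (1438215 - 1*(-2060795)))/(4915410 + 4460014) = (1907161 + (1438215 - 1*(-2060795)))/(4915410 + 4460014) = (1907161 + (1438215 + 2060795))/9375424 = (1907161 + 3499010)*(1/9375424) = 5406171*(1/9375424) = 5406171/9375424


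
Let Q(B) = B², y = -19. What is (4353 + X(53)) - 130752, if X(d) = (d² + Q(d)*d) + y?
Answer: 25268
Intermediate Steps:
X(d) = -19 + d² + d³ (X(d) = (d² + d²*d) - 19 = (d² + d³) - 19 = -19 + d² + d³)
(4353 + X(53)) - 130752 = (4353 + (-19 + 53² + 53³)) - 130752 = (4353 + (-19 + 2809 + 148877)) - 130752 = (4353 + 151667) - 130752 = 156020 - 130752 = 25268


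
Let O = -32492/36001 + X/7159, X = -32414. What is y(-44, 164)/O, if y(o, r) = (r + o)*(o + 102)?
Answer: -896904433320/699773321 ≈ -1281.7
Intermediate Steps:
y(o, r) = (102 + o)*(o + r) (y(o, r) = (o + r)*(102 + o) = (102 + o)*(o + r))
O = -1399546642/257731159 (O = -32492/36001 - 32414/7159 = -1399546642/257731159 ≈ -5.4303)
y(-44, 164)/O = ((-44)² + 102*(-44) + 102*164 - 44*164)/(-1399546642/257731159) = (1936 - 4488 + 16728 - 7216)*(-257731159/1399546642) = 6960*(-257731159/1399546642) = -896904433320/699773321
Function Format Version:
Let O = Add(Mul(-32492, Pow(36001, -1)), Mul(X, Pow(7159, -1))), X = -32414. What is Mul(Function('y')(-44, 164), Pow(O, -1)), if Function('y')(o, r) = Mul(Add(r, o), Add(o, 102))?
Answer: Rational(-896904433320, 699773321) ≈ -1281.7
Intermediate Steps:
Function('y')(o, r) = Mul(Add(102, o), Add(o, r)) (Function('y')(o, r) = Mul(Add(o, r), Add(102, o)) = Mul(Add(102, o), Add(o, r)))
O = Rational(-1399546642, 257731159) (O = Add(Mul(-32492, Pow(36001, -1)), Mul(-32414, Pow(7159, -1))) = Add(Mul(-32492, Rational(1, 36001)), Mul(-32414, Rational(1, 7159))) = Add(Rational(-32492, 36001), Rational(-32414, 7159)) = Rational(-1399546642, 257731159) ≈ -5.4303)
Mul(Function('y')(-44, 164), Pow(O, -1)) = Mul(Add(Pow(-44, 2), Mul(102, -44), Mul(102, 164), Mul(-44, 164)), Pow(Rational(-1399546642, 257731159), -1)) = Mul(Add(1936, -4488, 16728, -7216), Rational(-257731159, 1399546642)) = Mul(6960, Rational(-257731159, 1399546642)) = Rational(-896904433320, 699773321)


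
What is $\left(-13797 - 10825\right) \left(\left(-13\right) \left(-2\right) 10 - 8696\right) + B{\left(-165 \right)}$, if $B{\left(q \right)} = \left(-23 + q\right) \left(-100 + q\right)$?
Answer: $207761012$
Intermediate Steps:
$B{\left(q \right)} = \left(-100 + q\right) \left(-23 + q\right)$
$\left(-13797 - 10825\right) \left(\left(-13\right) \left(-2\right) 10 - 8696\right) + B{\left(-165 \right)} = \left(-13797 - 10825\right) \left(\left(-13\right) \left(-2\right) 10 - 8696\right) + \left(2300 + \left(-165\right)^{2} - -20295\right) = - 24622 \left(26 \cdot 10 - 8696\right) + \left(2300 + 27225 + 20295\right) = - 24622 \left(260 - 8696\right) + 49820 = \left(-24622\right) \left(-8436\right) + 49820 = 207711192 + 49820 = 207761012$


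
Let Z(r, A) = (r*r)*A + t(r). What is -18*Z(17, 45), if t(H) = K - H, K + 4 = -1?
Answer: -233694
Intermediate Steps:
K = -5 (K = -4 - 1 = -5)
t(H) = -5 - H
Z(r, A) = -5 - r + A*r² (Z(r, A) = (r*r)*A + (-5 - r) = r²*A + (-5 - r) = A*r² + (-5 - r) = -5 - r + A*r²)
-18*Z(17, 45) = -18*(-5 - 1*17 + 45*17²) = -18*(-5 - 17 + 45*289) = -18*(-5 - 17 + 13005) = -18*12983 = -233694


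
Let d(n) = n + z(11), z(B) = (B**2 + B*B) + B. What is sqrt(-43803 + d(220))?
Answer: I*sqrt(43330) ≈ 208.16*I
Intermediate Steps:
z(B) = B + 2*B**2 (z(B) = (B**2 + B**2) + B = 2*B**2 + B = B + 2*B**2)
d(n) = 253 + n (d(n) = n + 11*(1 + 2*11) = n + 11*(1 + 22) = n + 11*23 = n + 253 = 253 + n)
sqrt(-43803 + d(220)) = sqrt(-43803 + (253 + 220)) = sqrt(-43803 + 473) = sqrt(-43330) = I*sqrt(43330)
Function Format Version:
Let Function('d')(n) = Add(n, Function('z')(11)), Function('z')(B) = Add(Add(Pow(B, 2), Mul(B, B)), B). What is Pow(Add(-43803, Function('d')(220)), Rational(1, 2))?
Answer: Mul(I, Pow(43330, Rational(1, 2))) ≈ Mul(208.16, I)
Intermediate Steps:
Function('z')(B) = Add(B, Mul(2, Pow(B, 2))) (Function('z')(B) = Add(Add(Pow(B, 2), Pow(B, 2)), B) = Add(Mul(2, Pow(B, 2)), B) = Add(B, Mul(2, Pow(B, 2))))
Function('d')(n) = Add(253, n) (Function('d')(n) = Add(n, Mul(11, Add(1, Mul(2, 11)))) = Add(n, Mul(11, Add(1, 22))) = Add(n, Mul(11, 23)) = Add(n, 253) = Add(253, n))
Pow(Add(-43803, Function('d')(220)), Rational(1, 2)) = Pow(Add(-43803, Add(253, 220)), Rational(1, 2)) = Pow(Add(-43803, 473), Rational(1, 2)) = Pow(-43330, Rational(1, 2)) = Mul(I, Pow(43330, Rational(1, 2)))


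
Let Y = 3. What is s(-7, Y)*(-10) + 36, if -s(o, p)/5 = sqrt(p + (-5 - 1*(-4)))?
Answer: 36 + 50*sqrt(2) ≈ 106.71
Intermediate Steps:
s(o, p) = -5*sqrt(-1 + p) (s(o, p) = -5*sqrt(p + (-5 - 1*(-4))) = -5*sqrt(p + (-5 + 4)) = -5*sqrt(p - 1) = -5*sqrt(-1 + p))
s(-7, Y)*(-10) + 36 = -5*sqrt(-1 + 3)*(-10) + 36 = -5*sqrt(2)*(-10) + 36 = 50*sqrt(2) + 36 = 36 + 50*sqrt(2)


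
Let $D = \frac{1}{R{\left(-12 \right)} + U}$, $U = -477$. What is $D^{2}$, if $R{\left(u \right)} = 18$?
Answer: $\frac{1}{210681} \approx 4.7465 \cdot 10^{-6}$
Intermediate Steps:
$D = - \frac{1}{459}$ ($D = \frac{1}{18 - 477} = \frac{1}{-459} = - \frac{1}{459} \approx -0.0021787$)
$D^{2} = \left(- \frac{1}{459}\right)^{2} = \frac{1}{210681}$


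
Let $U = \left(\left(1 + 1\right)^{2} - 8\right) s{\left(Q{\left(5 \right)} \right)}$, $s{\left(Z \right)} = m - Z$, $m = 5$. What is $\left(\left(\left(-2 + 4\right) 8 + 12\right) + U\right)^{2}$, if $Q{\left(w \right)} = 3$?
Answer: $400$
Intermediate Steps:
$s{\left(Z \right)} = 5 - Z$
$U = -8$ ($U = \left(\left(1 + 1\right)^{2} - 8\right) \left(5 - 3\right) = \left(2^{2} - 8\right) \left(5 - 3\right) = \left(4 - 8\right) 2 = \left(-4\right) 2 = -8$)
$\left(\left(\left(-2 + 4\right) 8 + 12\right) + U\right)^{2} = \left(\left(\left(-2 + 4\right) 8 + 12\right) - 8\right)^{2} = \left(\left(2 \cdot 8 + 12\right) - 8\right)^{2} = \left(\left(16 + 12\right) - 8\right)^{2} = \left(28 - 8\right)^{2} = 20^{2} = 400$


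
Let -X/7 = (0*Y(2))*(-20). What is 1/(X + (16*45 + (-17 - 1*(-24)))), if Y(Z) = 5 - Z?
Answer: 1/727 ≈ 0.0013755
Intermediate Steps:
X = 0 (X = -7*0*(5 - 1*2)*(-20) = -7*0*(5 - 2)*(-20) = -7*0*3*(-20) = -0*(-20) = -7*0 = 0)
1/(X + (16*45 + (-17 - 1*(-24)))) = 1/(0 + (16*45 + (-17 - 1*(-24)))) = 1/(0 + (720 + (-17 + 24))) = 1/(0 + (720 + 7)) = 1/(0 + 727) = 1/727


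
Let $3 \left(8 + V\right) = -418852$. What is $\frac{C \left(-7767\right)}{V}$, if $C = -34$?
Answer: $- \frac{396117}{209438} \approx -1.8913$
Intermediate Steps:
$V = - \frac{418876}{3}$ ($V = -8 + \frac{1}{3} \left(-418852\right) = -8 - \frac{418852}{3} = - \frac{418876}{3} \approx -1.3963 \cdot 10^{5}$)
$\frac{C \left(-7767\right)}{V} = \frac{\left(-34\right) \left(-7767\right)}{- \frac{418876}{3}} = 264078 \left(- \frac{3}{418876}\right) = - \frac{396117}{209438}$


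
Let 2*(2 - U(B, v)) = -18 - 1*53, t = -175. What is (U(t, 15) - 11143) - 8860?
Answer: -39931/2 ≈ -19966.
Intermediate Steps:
U(B, v) = 75/2 (U(B, v) = 2 - (-18 - 1*53)/2 = 2 - (-18 - 53)/2 = 2 - ½*(-71) = 2 + 71/2 = 75/2)
(U(t, 15) - 11143) - 8860 = (75/2 - 11143) - 8860 = -22211/2 - 8860 = -39931/2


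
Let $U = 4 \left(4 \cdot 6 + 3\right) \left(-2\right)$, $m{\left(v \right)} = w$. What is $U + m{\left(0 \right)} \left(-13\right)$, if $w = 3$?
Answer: $-255$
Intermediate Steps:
$m{\left(v \right)} = 3$
$U = -216$ ($U = 4 \left(24 + 3\right) \left(-2\right) = 4 \cdot 27 \left(-2\right) = 108 \left(-2\right) = -216$)
$U + m{\left(0 \right)} \left(-13\right) = -216 + 3 \left(-13\right) = -216 - 39 = -255$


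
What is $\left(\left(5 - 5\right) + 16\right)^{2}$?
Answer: $256$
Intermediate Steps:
$\left(\left(5 - 5\right) + 16\right)^{2} = \left(0 + 16\right)^{2} = 16^{2} = 256$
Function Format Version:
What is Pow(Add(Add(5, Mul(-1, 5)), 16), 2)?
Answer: 256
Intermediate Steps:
Pow(Add(Add(5, Mul(-1, 5)), 16), 2) = Pow(Add(Add(5, -5), 16), 2) = Pow(Add(0, 16), 2) = Pow(16, 2) = 256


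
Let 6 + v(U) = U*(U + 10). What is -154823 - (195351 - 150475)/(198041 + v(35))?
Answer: -15452131953/99805 ≈ -1.5482e+5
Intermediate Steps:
v(U) = -6 + U*(10 + U) (v(U) = -6 + U*(U + 10) = -6 + U*(10 + U))
-154823 - (195351 - 150475)/(198041 + v(35)) = -154823 - (195351 - 150475)/(198041 + (-6 + 35**2 + 10*35)) = -154823 - 44876/(198041 + (-6 + 1225 + 350)) = -154823 - 44876/(198041 + 1569) = -154823 - 44876/199610 = -154823 - 1*22438/99805 = -154823 - 22438/99805 = -15452131953/99805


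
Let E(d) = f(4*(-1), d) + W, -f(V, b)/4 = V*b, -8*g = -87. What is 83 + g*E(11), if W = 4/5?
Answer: 20057/10 ≈ 2005.7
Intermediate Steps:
g = 87/8 (g = -1/8*(-87) = 87/8 ≈ 10.875)
f(V, b) = -4*V*b
W = 4/5 (W = 4*(1/5) = 4/5 ≈ 0.80000)
E(d) = 4/5 + 16*d (E(d) = -4*4*(-1)*d + 4/5 = -4*(-4)*d + 4/5 = 16*d + 4/5 = 4/5 + 16*d)
83 + g*E(11) = 83 + 87*(4/5 + 16*11)/8 = 83 + 87*(4/5 + 176)/8 = 83 + (87/8)*(884/5) = 83 + 19227/10 = 20057/10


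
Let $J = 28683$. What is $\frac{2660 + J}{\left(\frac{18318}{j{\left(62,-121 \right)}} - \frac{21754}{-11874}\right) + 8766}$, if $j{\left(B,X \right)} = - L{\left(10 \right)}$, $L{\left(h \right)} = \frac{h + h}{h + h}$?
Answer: $- \frac{186083391}{56699347} \approx -3.2819$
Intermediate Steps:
$L{\left(h \right)} = 1$ ($L{\left(h \right)} = \frac{2 h}{2 h} = 2 h \frac{1}{2 h} = 1$)
$j{\left(B,X \right)} = -1$ ($j{\left(B,X \right)} = \left(-1\right) 1 = -1$)
$\frac{2660 + J}{\left(\frac{18318}{j{\left(62,-121 \right)}} - \frac{21754}{-11874}\right) + 8766} = \frac{2660 + 28683}{\left(\frac{18318}{-1} - \frac{21754}{-11874}\right) + 8766} = \frac{31343}{\left(18318 \left(-1\right) - - \frac{10877}{5937}\right) + 8766} = \frac{31343}{\left(-18318 + \frac{10877}{5937}\right) + 8766} = \frac{31343}{- \frac{108743089}{5937} + 8766} = \frac{31343}{- \frac{56699347}{5937}} = 31343 \left(- \frac{5937}{56699347}\right) = - \frac{186083391}{56699347}$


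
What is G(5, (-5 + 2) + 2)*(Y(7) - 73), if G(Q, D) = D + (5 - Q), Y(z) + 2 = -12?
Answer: 87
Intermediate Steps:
Y(z) = -14 (Y(z) = -2 - 12 = -14)
G(Q, D) = 5 + D - Q
G(5, (-5 + 2) + 2)*(Y(7) - 73) = (5 + ((-5 + 2) + 2) - 1*5)*(-14 - 73) = (5 + (-3 + 2) - 5)*(-87) = (5 - 1 - 5)*(-87) = -1*(-87) = 87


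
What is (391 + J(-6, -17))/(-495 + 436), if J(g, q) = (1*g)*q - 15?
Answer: -478/59 ≈ -8.1017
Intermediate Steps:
J(g, q) = -15 + g*q (J(g, q) = g*q - 15 = -15 + g*q)
(391 + J(-6, -17))/(-495 + 436) = (391 + (-15 - 6*(-17)))/(-495 + 436) = (391 + (-15 + 102))/(-59) = (391 + 87)*(-1/59) = 478*(-1/59) = -478/59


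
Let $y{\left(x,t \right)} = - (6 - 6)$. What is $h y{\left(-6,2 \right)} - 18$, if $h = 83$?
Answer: $-18$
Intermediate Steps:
$y{\left(x,t \right)} = 0$ ($y{\left(x,t \right)} = - (6 - 6) = \left(-1\right) 0 = 0$)
$h y{\left(-6,2 \right)} - 18 = 83 \cdot 0 - 18 = 0 - 18 = -18$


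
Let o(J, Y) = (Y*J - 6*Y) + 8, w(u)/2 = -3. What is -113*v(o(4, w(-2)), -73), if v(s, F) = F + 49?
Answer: 2712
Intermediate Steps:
w(u) = -6 (w(u) = 2*(-3) = -6)
o(J, Y) = 8 - 6*Y + J*Y (o(J, Y) = (J*Y - 6*Y) + 8 = (-6*Y + J*Y) + 8 = 8 - 6*Y + J*Y)
v(s, F) = 49 + F
-113*v(o(4, w(-2)), -73) = -113*(49 - 73) = -113*(-24) = 2712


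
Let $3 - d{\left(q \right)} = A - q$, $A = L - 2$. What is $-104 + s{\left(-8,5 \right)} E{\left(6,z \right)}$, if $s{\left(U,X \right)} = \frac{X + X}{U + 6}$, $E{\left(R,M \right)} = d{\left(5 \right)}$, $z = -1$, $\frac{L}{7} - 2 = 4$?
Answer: $56$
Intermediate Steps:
$L = 42$ ($L = 14 + 7 \cdot 4 = 14 + 28 = 42$)
$A = 40$ ($A = 42 - 2 = 40$)
$d{\left(q \right)} = -37 + q$ ($d{\left(q \right)} = 3 - \left(40 - q\right) = 3 + \left(-40 + q\right) = -37 + q$)
$E{\left(R,M \right)} = -32$ ($E{\left(R,M \right)} = -37 + 5 = -32$)
$s{\left(U,X \right)} = \frac{2 X}{6 + U}$
$-104 + s{\left(-8,5 \right)} E{\left(6,z \right)} = -104 + 2 \cdot 5 \frac{1}{6 - 8} \left(-32\right) = -104 + 2 \cdot 5 \frac{1}{-2} \left(-32\right) = -104 + 2 \cdot 5 \left(- \frac{1}{2}\right) \left(-32\right) = -104 - -160 = -104 + 160 = 56$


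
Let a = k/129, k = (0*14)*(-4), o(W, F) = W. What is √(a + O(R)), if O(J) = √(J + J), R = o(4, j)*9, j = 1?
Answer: 2^(¾)*√3 ≈ 2.9129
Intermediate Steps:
k = 0 (k = 0*(-4) = 0)
a = 0 (a = 0/129 = 0*(1/129) = 0)
R = 36 (R = 4*9 = 36)
O(J) = √2*√J (O(J) = √(2*J) = √2*√J)
√(a + O(R)) = √(0 + √2*√36) = √(0 + √2*6) = √(0 + 6*√2) = √(6*√2) = 2^(¾)*√3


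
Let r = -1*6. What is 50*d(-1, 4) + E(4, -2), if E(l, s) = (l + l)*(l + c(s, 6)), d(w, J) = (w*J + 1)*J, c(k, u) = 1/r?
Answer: -1708/3 ≈ -569.33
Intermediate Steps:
r = -6
c(k, u) = -1/6 (c(k, u) = 1/(-6) = -1/6)
d(w, J) = J*(1 + J*w) (d(w, J) = (J*w + 1)*J = (1 + J*w)*J = J*(1 + J*w))
E(l, s) = 2*l*(-1/6 + l) (E(l, s) = (l + l)*(l - 1/6) = (2*l)*(-1/6 + l) = 2*l*(-1/6 + l))
50*d(-1, 4) + E(4, -2) = 50*(4*(1 + 4*(-1))) + (1/3)*4*(-1 + 6*4) = 50*(4*(1 - 4)) + (1/3)*4*(-1 + 24) = 50*(4*(-3)) + (1/3)*4*23 = 50*(-12) + 92/3 = -600 + 92/3 = -1708/3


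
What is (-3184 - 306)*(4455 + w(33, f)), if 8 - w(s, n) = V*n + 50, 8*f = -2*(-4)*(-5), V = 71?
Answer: -16640320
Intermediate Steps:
f = -5 (f = (-2*(-4)*(-5))/8 = (8*(-5))/8 = (⅛)*(-40) = -5)
w(s, n) = -42 - 71*n (w(s, n) = 8 - (71*n + 50) = 8 - (50 + 71*n) = 8 + (-50 - 71*n) = -42 - 71*n)
(-3184 - 306)*(4455 + w(33, f)) = (-3184 - 306)*(4455 + (-42 - 71*(-5))) = -3490*(4455 + (-42 + 355)) = -3490*(4455 + 313) = -3490*4768 = -16640320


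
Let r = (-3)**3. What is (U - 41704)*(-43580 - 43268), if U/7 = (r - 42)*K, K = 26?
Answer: 4712546176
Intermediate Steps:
r = -27
U = -12558 (U = 7*((-27 - 42)*26) = 7*(-69*26) = 7*(-1794) = -12558)
(U - 41704)*(-43580 - 43268) = (-12558 - 41704)*(-43580 - 43268) = -54262*(-86848) = 4712546176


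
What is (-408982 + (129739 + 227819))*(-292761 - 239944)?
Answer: 27393821920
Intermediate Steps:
(-408982 + (129739 + 227819))*(-292761 - 239944) = (-408982 + 357558)*(-532705) = -51424*(-532705) = 27393821920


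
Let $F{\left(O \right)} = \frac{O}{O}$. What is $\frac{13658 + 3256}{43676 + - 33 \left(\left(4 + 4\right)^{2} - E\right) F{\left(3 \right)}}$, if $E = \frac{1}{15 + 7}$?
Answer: $\frac{33828}{83131} \approx 0.40692$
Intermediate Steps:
$F{\left(O \right)} = 1$
$E = \frac{1}{22} \approx 0.045455$
$\frac{13658 + 3256}{43676 + - 33 \left(\left(4 + 4\right)^{2} - E\right) F{\left(3 \right)}} = \frac{13658 + 3256}{43676 + - 33 \left(\left(4 + 4\right)^{2} - \frac{1}{22}\right) 1} = \frac{16914}{43676 + - 33 \left(8^{2} - \frac{1}{22}\right) 1} = \frac{16914}{43676 + - 33 \left(64 - \frac{1}{22}\right) 1} = \frac{16914}{43676 + \left(-33\right) \frac{1407}{22} \cdot 1} = \frac{16914}{43676 - \frac{4221}{2}} = \frac{16914}{\frac{83131}{2}} = 16914 \cdot \frac{2}{83131} = \frac{33828}{83131}$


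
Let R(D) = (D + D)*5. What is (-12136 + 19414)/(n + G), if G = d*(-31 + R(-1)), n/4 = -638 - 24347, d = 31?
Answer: -2426/33737 ≈ -0.071909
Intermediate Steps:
R(D) = 10*D (R(D) = (2*D)*5 = 10*D)
n = -99940 (n = 4*(-638 - 24347) = 4*(-24985) = -99940)
G = -1271 (G = 31*(-31 + 10*(-1)) = 31*(-31 - 10) = 31*(-41) = -1271)
(-12136 + 19414)/(n + G) = (-12136 + 19414)/(-99940 - 1271) = 7278/(-101211) = 7278*(-1/101211) = -2426/33737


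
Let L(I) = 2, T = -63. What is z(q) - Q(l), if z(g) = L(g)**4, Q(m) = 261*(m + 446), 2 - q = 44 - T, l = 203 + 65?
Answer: -186338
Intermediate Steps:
l = 268
q = -105 (q = 2 - (44 - 1*(-63)) = 2 - (44 + 63) = 2 - 1*107 = 2 - 107 = -105)
Q(m) = 116406 + 261*m (Q(m) = 261*(446 + m) = 116406 + 261*m)
z(g) = 16 (z(g) = 2**4 = 16)
z(q) - Q(l) = 16 - (116406 + 261*268) = 16 - (116406 + 69948) = 16 - 1*186354 = 16 - 186354 = -186338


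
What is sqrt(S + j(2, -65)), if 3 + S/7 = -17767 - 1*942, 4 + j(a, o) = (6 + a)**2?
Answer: 2*I*sqrt(32731) ≈ 361.83*I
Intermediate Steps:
j(a, o) = -4 + (6 + a)**2
S = -130984 (S = -21 + 7*(-17767 - 1*942) = -21 + 7*(-17767 - 942) = -21 + 7*(-18709) = -21 - 130963 = -130984)
sqrt(S + j(2, -65)) = sqrt(-130984 + (-4 + (6 + 2)**2)) = sqrt(-130984 + (-4 + 8**2)) = sqrt(-130984 + (-4 + 64)) = sqrt(-130984 + 60) = sqrt(-130924) = 2*I*sqrt(32731)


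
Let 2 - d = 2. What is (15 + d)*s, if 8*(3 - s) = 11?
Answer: 195/8 ≈ 24.375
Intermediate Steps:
s = 13/8 (s = 3 - 1/8*11 = 3 - 11/8 = 13/8 ≈ 1.6250)
d = 0 (d = 2 - 1*2 = 2 - 2 = 0)
(15 + d)*s = (15 + 0)*(13/8) = 15*(13/8) = 195/8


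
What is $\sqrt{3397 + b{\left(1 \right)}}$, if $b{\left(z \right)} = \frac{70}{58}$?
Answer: $\frac{2 \sqrt{714473}}{29} \approx 58.294$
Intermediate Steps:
$b{\left(z \right)} = \frac{35}{29}$ ($b{\left(z \right)} = 70 \cdot \frac{1}{58} = \frac{35}{29}$)
$\sqrt{3397 + b{\left(1 \right)}} = \sqrt{3397 + \frac{35}{29}} = \sqrt{\frac{98548}{29}} = \frac{2 \sqrt{714473}}{29}$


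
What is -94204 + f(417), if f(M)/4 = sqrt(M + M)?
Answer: -94204 + 4*sqrt(834) ≈ -94089.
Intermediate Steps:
f(M) = 4*sqrt(2)*sqrt(M) (f(M) = 4*sqrt(M + M) = 4*sqrt(2*M) = 4*(sqrt(2)*sqrt(M)) = 4*sqrt(2)*sqrt(M))
-94204 + f(417) = -94204 + 4*sqrt(2)*sqrt(417) = -94204 + 4*sqrt(834)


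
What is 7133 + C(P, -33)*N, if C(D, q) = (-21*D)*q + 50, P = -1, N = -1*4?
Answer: 9705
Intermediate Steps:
N = -4
C(D, q) = 50 - 21*D*q (C(D, q) = -21*D*q + 50 = 50 - 21*D*q)
7133 + C(P, -33)*N = 7133 + (50 - 21*(-1)*(-33))*(-4) = 7133 + (50 - 693)*(-4) = 7133 - 643*(-4) = 7133 + 2572 = 9705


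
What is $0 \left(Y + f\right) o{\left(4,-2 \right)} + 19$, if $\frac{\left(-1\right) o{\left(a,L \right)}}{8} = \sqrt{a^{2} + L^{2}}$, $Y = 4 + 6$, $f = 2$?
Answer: $19$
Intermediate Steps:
$Y = 10$
$o{\left(a,L \right)} = - 8 \sqrt{L^{2} + a^{2}}$ ($o{\left(a,L \right)} = - 8 \sqrt{a^{2} + L^{2}} = - 8 \sqrt{L^{2} + a^{2}}$)
$0 \left(Y + f\right) o{\left(4,-2 \right)} + 19 = 0 \left(10 + 2\right) \left(- 8 \sqrt{\left(-2\right)^{2} + 4^{2}}\right) + 19 = 0 \cdot 12 \left(- 8 \sqrt{4 + 16}\right) + 19 = 0 \left(- 8 \sqrt{20}\right) + 19 = 0 \left(- 8 \cdot 2 \sqrt{5}\right) + 19 = 0 \left(- 16 \sqrt{5}\right) + 19 = 0 + 19 = 19$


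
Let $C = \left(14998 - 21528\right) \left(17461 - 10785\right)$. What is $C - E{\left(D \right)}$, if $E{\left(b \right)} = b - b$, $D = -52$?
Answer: $-43594280$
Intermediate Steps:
$E{\left(b \right)} = 0$
$C = -43594280$ ($C = \left(-6530\right) 6676 = -43594280$)
$C - E{\left(D \right)} = -43594280 - 0 = -43594280 + 0 = -43594280$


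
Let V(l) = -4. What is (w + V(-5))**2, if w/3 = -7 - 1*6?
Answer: 1849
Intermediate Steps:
w = -39 (w = 3*(-7 - 1*6) = 3*(-7 - 6) = 3*(-13) = -39)
(w + V(-5))**2 = (-39 - 4)**2 = (-43)**2 = 1849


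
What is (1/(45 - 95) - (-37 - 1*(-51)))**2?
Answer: 491401/2500 ≈ 196.56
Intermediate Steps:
(1/(45 - 95) - (-37 - 1*(-51)))**2 = (1/(-50) - (-37 + 51))**2 = (-1/50 - 1*14)**2 = (-1/50 - 14)**2 = (-701/50)**2 = 491401/2500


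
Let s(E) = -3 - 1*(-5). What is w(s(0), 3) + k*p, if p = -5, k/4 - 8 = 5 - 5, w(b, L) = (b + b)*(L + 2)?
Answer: -140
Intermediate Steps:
s(E) = 2 (s(E) = -3 + 5 = 2)
w(b, L) = 2*b*(2 + L) (w(b, L) = (2*b)*(2 + L) = 2*b*(2 + L))
k = 32 (k = 32 + 4*(5 - 5) = 32 + 4*0 = 32 + 0 = 32)
w(s(0), 3) + k*p = 2*2*(2 + 3) + 32*(-5) = 2*2*5 - 160 = 20 - 160 = -140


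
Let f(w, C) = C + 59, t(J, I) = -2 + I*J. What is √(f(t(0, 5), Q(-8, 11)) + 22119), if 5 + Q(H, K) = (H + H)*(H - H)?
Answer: √22173 ≈ 148.91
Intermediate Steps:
Q(H, K) = -5 (Q(H, K) = -5 + (H + H)*(H - H) = -5 + (2*H)*0 = -5 + 0 = -5)
f(w, C) = 59 + C
√(f(t(0, 5), Q(-8, 11)) + 22119) = √((59 - 5) + 22119) = √(54 + 22119) = √22173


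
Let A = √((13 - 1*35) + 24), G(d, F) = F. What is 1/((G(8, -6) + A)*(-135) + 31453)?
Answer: 32263/1040864719 + 135*√2/1040864719 ≈ 3.1180e-5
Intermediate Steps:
A = √2 (A = √((13 - 35) + 24) = √(-22 + 24) = √2 ≈ 1.4142)
1/((G(8, -6) + A)*(-135) + 31453) = 1/((-6 + √2)*(-135) + 31453) = 1/((810 - 135*√2) + 31453) = 1/(32263 - 135*√2)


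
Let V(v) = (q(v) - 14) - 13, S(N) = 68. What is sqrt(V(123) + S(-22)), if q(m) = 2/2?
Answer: sqrt(42) ≈ 6.4807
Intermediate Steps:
q(m) = 1 (q(m) = 2*(1/2) = 1)
V(v) = -26 (V(v) = (1 - 14) - 13 = -13 - 13 = -26)
sqrt(V(123) + S(-22)) = sqrt(-26 + 68) = sqrt(42)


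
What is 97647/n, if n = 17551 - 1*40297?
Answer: -32549/7582 ≈ -4.2929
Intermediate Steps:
n = -22746 (n = 17551 - 40297 = -22746)
97647/n = 97647/(-22746) = 97647*(-1/22746) = -32549/7582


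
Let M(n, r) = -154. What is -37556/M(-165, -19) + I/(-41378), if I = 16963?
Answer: 775689933/3186106 ≈ 243.46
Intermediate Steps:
-37556/M(-165, -19) + I/(-41378) = -37556/(-154) + 16963/(-41378) = -37556*(-1/154) + 16963*(-1/41378) = 18778/77 - 16963/41378 = 775689933/3186106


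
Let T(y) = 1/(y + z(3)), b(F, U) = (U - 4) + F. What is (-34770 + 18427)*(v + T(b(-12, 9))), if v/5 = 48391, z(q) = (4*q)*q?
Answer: -114673862728/29 ≈ -3.9543e+9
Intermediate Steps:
z(q) = 4*q²
b(F, U) = -4 + F + U (b(F, U) = (-4 + U) + F = -4 + F + U)
v = 241955 (v = 5*48391 = 241955)
T(y) = 1/(36 + y) (T(y) = 1/(y + 4*3²) = 1/(y + 4*9) = 1/(y + 36) = 1/(36 + y))
(-34770 + 18427)*(v + T(b(-12, 9))) = (-34770 + 18427)*(241955 + 1/(36 + (-4 - 12 + 9))) = -16343*(241955 + 1/(36 - 7)) = -16343*(241955 + 1/29) = -16343*7016696/29 = -114673862728/29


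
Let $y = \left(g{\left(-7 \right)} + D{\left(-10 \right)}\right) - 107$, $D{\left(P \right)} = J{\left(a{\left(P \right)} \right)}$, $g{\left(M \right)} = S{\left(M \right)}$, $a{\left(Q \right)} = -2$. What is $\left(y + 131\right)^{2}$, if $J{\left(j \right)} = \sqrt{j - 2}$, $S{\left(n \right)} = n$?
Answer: $285 + 68 i \approx 285.0 + 68.0 i$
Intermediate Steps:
$g{\left(M \right)} = M$
$J{\left(j \right)} = \sqrt{-2 + j}$
$D{\left(P \right)} = 2 i$ ($D{\left(P \right)} = \sqrt{-2 - 2} = \sqrt{-4} = 2 i$)
$y = -114 + 2 i$ ($y = \left(-7 + 2 i\right) - 107 = -114 + 2 i \approx -114.0 + 2.0 i$)
$\left(y + 131\right)^{2} = \left(\left(-114 + 2 i\right) + 131\right)^{2} = \left(17 + 2 i\right)^{2}$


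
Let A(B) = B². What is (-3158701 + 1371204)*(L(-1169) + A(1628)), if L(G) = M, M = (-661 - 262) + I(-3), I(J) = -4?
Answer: -4735896439129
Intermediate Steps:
M = -927 (M = (-661 - 262) - 4 = -923 - 4 = -927)
L(G) = -927
(-3158701 + 1371204)*(L(-1169) + A(1628)) = (-3158701 + 1371204)*(-927 + 1628²) = -1787497*(-927 + 2650384) = -1787497*2649457 = -4735896439129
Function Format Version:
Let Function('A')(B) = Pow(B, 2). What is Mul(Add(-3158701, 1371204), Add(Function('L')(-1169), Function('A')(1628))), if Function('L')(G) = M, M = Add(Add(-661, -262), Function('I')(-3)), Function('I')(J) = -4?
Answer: -4735896439129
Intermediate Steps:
M = -927 (M = Add(Add(-661, -262), -4) = Add(-923, -4) = -927)
Function('L')(G) = -927
Mul(Add(-3158701, 1371204), Add(Function('L')(-1169), Function('A')(1628))) = Mul(Add(-3158701, 1371204), Add(-927, Pow(1628, 2))) = Mul(-1787497, Add(-927, 2650384)) = Mul(-1787497, 2649457) = -4735896439129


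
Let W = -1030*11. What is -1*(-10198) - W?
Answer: 21528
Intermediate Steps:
W = -11330
-1*(-10198) - W = -1*(-10198) - 1*(-11330) = 10198 + 11330 = 21528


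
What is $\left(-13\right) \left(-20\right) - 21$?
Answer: $239$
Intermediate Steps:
$\left(-13\right) \left(-20\right) - 21 = 260 - 21 = 239$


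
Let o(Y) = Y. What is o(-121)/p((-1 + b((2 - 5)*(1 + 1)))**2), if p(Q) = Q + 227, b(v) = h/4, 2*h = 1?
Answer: -7744/14577 ≈ -0.53125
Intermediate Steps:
h = 1/2 (h = (1/2)*1 = 1/2 ≈ 0.50000)
b(v) = 1/8 (b(v) = (1/2)/4 = (1/2)*(1/4) = 1/8)
p(Q) = 227 + Q
o(-121)/p((-1 + b((2 - 5)*(1 + 1)))**2) = -121/(227 + (-1 + 1/8)**2) = -121/(227 + (-7/8)**2) = -121/(227 + 49/64) = -121/14577/64 = -121*64/14577 = -7744/14577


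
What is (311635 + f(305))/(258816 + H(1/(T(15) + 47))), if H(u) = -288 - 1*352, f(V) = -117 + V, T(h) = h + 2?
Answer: 311823/258176 ≈ 1.2078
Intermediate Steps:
T(h) = 2 + h
H(u) = -640 (H(u) = -288 - 352 = -640)
(311635 + f(305))/(258816 + H(1/(T(15) + 47))) = (311635 + (-117 + 305))/(258816 - 640) = (311635 + 188)/258176 = 311823*(1/258176) = 311823/258176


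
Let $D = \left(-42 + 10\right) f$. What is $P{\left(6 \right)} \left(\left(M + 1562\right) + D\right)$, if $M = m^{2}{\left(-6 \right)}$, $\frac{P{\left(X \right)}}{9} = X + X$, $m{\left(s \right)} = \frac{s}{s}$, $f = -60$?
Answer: $376164$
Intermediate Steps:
$m{\left(s \right)} = 1$
$P{\left(X \right)} = 18 X$ ($P{\left(X \right)} = 9 \left(X + X\right) = 9 \cdot 2 X = 18 X$)
$M = 1$ ($M = 1^{2} = 1$)
$D = 1920$ ($D = \left(-42 + 10\right) \left(-60\right) = \left(-32\right) \left(-60\right) = 1920$)
$P{\left(6 \right)} \left(\left(M + 1562\right) + D\right) = 18 \cdot 6 \left(\left(1 + 1562\right) + 1920\right) = 108 \left(1563 + 1920\right) = 108 \cdot 3483 = 376164$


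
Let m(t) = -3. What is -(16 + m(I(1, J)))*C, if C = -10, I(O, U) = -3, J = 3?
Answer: 130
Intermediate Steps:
-(16 + m(I(1, J)))*C = -(16 - 3)*(-10) = -13*(-10) = -1*(-130) = 130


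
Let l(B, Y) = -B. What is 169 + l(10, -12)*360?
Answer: -3431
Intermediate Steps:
169 + l(10, -12)*360 = 169 - 1*10*360 = 169 - 10*360 = 169 - 3600 = -3431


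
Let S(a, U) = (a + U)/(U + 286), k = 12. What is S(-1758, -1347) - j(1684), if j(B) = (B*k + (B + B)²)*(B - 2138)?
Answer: 5473793355713/1061 ≈ 5.1591e+9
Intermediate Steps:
S(a, U) = (U + a)/(286 + U)
j(B) = (-2138 + B)*(4*B² + 12*B) (j(B) = (B*12 + (B + B)²)*(B - 2138) = (12*B + (2*B)²)*(-2138 + B) = (12*B + 4*B²)*(-2138 + B) = (4*B² + 12*B)*(-2138 + B) = (-2138 + B)*(4*B² + 12*B))
S(-1758, -1347) - j(1684) = (-1347 - 1758)/(286 - 1347) - 4*1684*(-6414 + 1684² - 2135*1684) = -3105/(-1061) - 4*1684*(-6414 + 2835856 - 3595340) = -1/1061*(-3105) - 4*1684*(-765898) = 3105/1061 - 1*(-5159088928) = 3105/1061 + 5159088928 = 5473793355713/1061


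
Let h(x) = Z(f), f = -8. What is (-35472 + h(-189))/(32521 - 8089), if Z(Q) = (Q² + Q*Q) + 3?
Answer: -35341/24432 ≈ -1.4465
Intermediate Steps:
Z(Q) = 3 + 2*Q² (Z(Q) = (Q² + Q²) + 3 = 2*Q² + 3 = 3 + 2*Q²)
h(x) = 131 (h(x) = 3 + 2*(-8)² = 3 + 2*64 = 3 + 128 = 131)
(-35472 + h(-189))/(32521 - 8089) = (-35472 + 131)/(32521 - 8089) = -35341/24432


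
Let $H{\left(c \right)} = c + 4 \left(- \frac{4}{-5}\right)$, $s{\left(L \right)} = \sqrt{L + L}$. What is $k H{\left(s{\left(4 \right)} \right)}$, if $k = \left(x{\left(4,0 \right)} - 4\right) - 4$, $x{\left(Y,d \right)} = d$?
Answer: $- \frac{128}{5} - 16 \sqrt{2} \approx -48.227$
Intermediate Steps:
$s{\left(L \right)} = \sqrt{2} \sqrt{L}$ ($s{\left(L \right)} = \sqrt{2 L} = \sqrt{2} \sqrt{L}$)
$k = -8$ ($k = \left(0 - 4\right) - 4 = -4 - 4 = -8$)
$H{\left(c \right)} = \frac{16}{5} + c$ ($H{\left(c \right)} = c + 4 \left(\left(-4\right) \left(- \frac{1}{5}\right)\right) = c + 4 \cdot \frac{4}{5} = c + \frac{16}{5} = \frac{16}{5} + c$)
$k H{\left(s{\left(4 \right)} \right)} = - 8 \left(\frac{16}{5} + \sqrt{2} \sqrt{4}\right) = - 8 \left(\frac{16}{5} + \sqrt{2} \cdot 2\right) = - 8 \left(\frac{16}{5} + 2 \sqrt{2}\right) = - \frac{128}{5} - 16 \sqrt{2}$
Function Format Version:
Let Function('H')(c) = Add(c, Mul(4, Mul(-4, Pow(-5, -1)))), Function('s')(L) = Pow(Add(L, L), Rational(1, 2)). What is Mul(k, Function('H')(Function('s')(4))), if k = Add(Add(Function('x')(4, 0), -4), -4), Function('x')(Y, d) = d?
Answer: Add(Rational(-128, 5), Mul(-16, Pow(2, Rational(1, 2)))) ≈ -48.227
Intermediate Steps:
Function('s')(L) = Mul(Pow(2, Rational(1, 2)), Pow(L, Rational(1, 2))) (Function('s')(L) = Pow(Mul(2, L), Rational(1, 2)) = Mul(Pow(2, Rational(1, 2)), Pow(L, Rational(1, 2))))
k = -8 (k = Add(Add(0, -4), -4) = Add(-4, -4) = -8)
Function('H')(c) = Add(Rational(16, 5), c) (Function('H')(c) = Add(c, Mul(4, Mul(-4, Rational(-1, 5)))) = Add(c, Mul(4, Rational(4, 5))) = Add(c, Rational(16, 5)) = Add(Rational(16, 5), c))
Mul(k, Function('H')(Function('s')(4))) = Mul(-8, Add(Rational(16, 5), Mul(Pow(2, Rational(1, 2)), Pow(4, Rational(1, 2))))) = Mul(-8, Add(Rational(16, 5), Mul(Pow(2, Rational(1, 2)), 2))) = Mul(-8, Add(Rational(16, 5), Mul(2, Pow(2, Rational(1, 2))))) = Add(Rational(-128, 5), Mul(-16, Pow(2, Rational(1, 2))))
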